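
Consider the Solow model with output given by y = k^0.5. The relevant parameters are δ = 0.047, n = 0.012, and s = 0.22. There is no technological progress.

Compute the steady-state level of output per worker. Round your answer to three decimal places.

At the steady state, Δk = 0, so s·k^α = (n + δ)·k.
Dividing both sides by k: k^(1−α) = s / (n + δ).
k^0.5 = 0.22 / (0.012 + 0.047) = 0.22 / 0.059 = 3.7288
k* = 3.7288^(1/0.5) ≈ 13.9039
y* = (k*)^α = 13.9039^0.5 ≈ 3.7288

y* ≈ 3.729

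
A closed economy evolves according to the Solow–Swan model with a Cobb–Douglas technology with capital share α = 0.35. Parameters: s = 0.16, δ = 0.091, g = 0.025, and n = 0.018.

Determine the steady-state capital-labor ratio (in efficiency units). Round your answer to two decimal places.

k* ≈ 1.31

In steady state, investment equals break-even investment: s·k^α = (n + g + δ)·k.
Dividing both sides by k: k^(1−α) = s / (n + g + δ).
k^0.65 = 0.16 / (0.018 + 0.025 + 0.091) = 0.16 / 0.134 = 1.1940
k* = 1.1940^(1/0.65) ≈ 1.3136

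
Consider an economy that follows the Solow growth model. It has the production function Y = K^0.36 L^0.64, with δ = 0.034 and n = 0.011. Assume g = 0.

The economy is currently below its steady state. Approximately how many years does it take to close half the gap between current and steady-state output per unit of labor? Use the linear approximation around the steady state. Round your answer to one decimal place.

Near the steady state the convergence rate is λ = (1 − α)(n + δ).
λ = (1 − 0.36) × 0.045 = 0.64 × 0.045 = 0.0288
Half-life = ln 2 / λ = 0.6931 / 0.0288 ≈ 24.07 years

t_½ ≈ 24.1 years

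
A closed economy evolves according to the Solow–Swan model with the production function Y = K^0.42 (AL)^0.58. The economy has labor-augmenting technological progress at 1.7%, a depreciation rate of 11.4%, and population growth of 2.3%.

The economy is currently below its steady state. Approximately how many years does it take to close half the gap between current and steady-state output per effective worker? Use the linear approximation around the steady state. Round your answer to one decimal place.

Near the steady state the convergence rate is λ = (1 − α)(n + g + δ).
λ = (1 − 0.42) × 0.154 = 0.58 × 0.154 = 0.08932
Half-life = ln 2 / λ = 0.6931 / 0.08932 ≈ 7.76 years

half-life ≈ 7.8 years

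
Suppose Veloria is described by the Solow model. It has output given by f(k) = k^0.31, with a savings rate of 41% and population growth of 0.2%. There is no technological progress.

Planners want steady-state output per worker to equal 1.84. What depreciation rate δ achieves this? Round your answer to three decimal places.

At the steady state, Δk = 0, so s·k^α = (n + δ)·k.
Since y* = [s/(n + δ)]^(α/(1−α)), we have s/(n + δ) = (y*)^((1−α)/α) = 1.84^2.2258 = 3.8854.
Therefore n + δ = s / 3.8854 = 0.41 / 3.8854 = 0.1055, so δ = 0.1055 − 0.002 = 0.1035.

δ ≈ 0.104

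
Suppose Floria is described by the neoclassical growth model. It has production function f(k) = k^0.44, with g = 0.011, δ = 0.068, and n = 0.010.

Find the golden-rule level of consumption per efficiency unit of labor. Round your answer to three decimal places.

At the golden rule, f'(k) = n + g + δ, so α·k^(α−1) = n + g + δ and k_gold = (α/(n + g + δ))^(1/(1−α)).
k_gold = (0.44/0.089)^(1/0.56) = 4.9438^1.7857 ≈ 17.3534
c_gold = f(k_gold) − (n + g + δ)·k_gold = 3.5102 − 0.089×17.3534 ≈ 1.9657

c_gold ≈ 1.966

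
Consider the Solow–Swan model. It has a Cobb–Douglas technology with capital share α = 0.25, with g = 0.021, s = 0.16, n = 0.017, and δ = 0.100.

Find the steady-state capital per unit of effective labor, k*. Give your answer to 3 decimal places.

In steady state, investment equals break-even investment: s·k^α = (n + g + δ)·k.
Dividing both sides by k: k^(1−α) = s / (n + g + δ).
k^0.75 = 0.16 / (0.017 + 0.021 + 0.100) = 0.16 / 0.138 = 1.1594
k* = 1.1594^(1/0.75) ≈ 1.2180

k* = 1.218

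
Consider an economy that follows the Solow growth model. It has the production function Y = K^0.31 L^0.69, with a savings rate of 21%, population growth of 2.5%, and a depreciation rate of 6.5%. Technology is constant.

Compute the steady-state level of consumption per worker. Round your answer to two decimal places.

At the steady state, Δk = 0, so s·k^α = (n + δ)·k.
Rearranging, k^(1−α) = s / (n + δ).
k^0.69 = 0.21 / (0.025 + 0.065) = 0.21 / 0.090 = 2.3333
k* = 2.3333^(1/0.69) ≈ 3.4142
y* = (k*)^α = 3.4142^0.31 ≈ 1.4633
c* = (1 − s)·y* = (1 − 0.21) × 1.4633 ≈ 1.1560

c* = 1.16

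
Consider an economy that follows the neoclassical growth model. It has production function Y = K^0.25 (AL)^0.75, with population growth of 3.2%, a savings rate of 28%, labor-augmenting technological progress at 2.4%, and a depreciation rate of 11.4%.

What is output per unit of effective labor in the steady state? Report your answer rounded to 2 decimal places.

In steady state, investment equals break-even investment: s·k^α = (n + g + δ)·k.
Rearranging, k^(1−α) = s / (n + g + δ).
k^0.75 = 0.28 / (0.032 + 0.024 + 0.114) = 0.28 / 0.170 = 1.6471
k* = 1.6471^(1/0.75) ≈ 1.9452
y* = (k*)^α = 1.9452^0.25 ≈ 1.1810

y* ≈ 1.18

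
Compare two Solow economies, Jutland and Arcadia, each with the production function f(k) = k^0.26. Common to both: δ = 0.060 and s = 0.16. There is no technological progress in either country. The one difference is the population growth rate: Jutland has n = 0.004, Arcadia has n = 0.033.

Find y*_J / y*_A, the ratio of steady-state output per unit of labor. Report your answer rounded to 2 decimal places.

Steady-state y* = [s/(n + δ)]^(α/(1−α)), so the ratio is [ (s_J/(n + δ)_J) / (s_A/(n + δ)_A) ]^0.3514.
s_J/(n + δ)_J = 0.16/0.064 = 2.5000; s_A/(n + δ)_A = 0.16/0.093 = 1.7204.
Ratio = (2.5000/1.7204)^0.3514 = 1.4532^0.3514 ≈ 1.1404

ratio ≈ 1.14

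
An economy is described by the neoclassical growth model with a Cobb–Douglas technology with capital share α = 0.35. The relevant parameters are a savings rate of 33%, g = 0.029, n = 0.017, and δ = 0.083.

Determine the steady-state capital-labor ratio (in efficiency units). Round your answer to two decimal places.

At the steady state, Δk = 0, so s·k^α = (n + g + δ)·k.
Dividing both sides by k: k^(1−α) = s / (n + g + δ).
k^0.65 = 0.33 / (0.017 + 0.029 + 0.083) = 0.33 / 0.129 = 2.5581
k* = 2.5581^(1/0.65) ≈ 4.2419

k* = 4.24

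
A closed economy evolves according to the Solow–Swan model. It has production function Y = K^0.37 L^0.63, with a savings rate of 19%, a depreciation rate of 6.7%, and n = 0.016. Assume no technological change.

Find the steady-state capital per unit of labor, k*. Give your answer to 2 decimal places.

At the steady state, Δk = 0, so s·k^α = (n + δ)·k.
Dividing both sides by k: k^(1−α) = s / (n + δ).
k^0.63 = 0.19 / (0.016 + 0.067) = 0.19 / 0.083 = 2.2892
k* = 2.2892^(1/0.63) ≈ 3.7233

k* ≈ 3.72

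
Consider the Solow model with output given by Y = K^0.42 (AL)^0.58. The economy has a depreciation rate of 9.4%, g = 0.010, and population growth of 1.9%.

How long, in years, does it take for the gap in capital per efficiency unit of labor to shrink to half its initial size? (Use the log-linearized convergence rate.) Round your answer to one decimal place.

t_½ ≈ 9.7 years

Near the steady state the convergence rate is λ = (1 − α)(n + g + δ).
λ = (1 − 0.42) × 0.123 = 0.58 × 0.123 = 0.07134
Half-life = ln 2 / λ = 0.6931 / 0.07134 ≈ 9.72 years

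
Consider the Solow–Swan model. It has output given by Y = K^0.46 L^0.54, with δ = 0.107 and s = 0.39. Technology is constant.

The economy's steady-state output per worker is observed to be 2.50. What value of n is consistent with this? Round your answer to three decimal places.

In steady state, investment equals break-even investment: s·k^α = (n + δ)·k.
Since y* = [s/(n + δ)]^(α/(1−α)), we have s/(n + δ) = (y*)^((1−α)/α) = 2.50^1.1739 = 2.9319.
Therefore n + δ = s / 2.9319 = 0.39 / 2.9319 = 0.1330, so n = 0.1330 − 0.107 = 0.0260.

n ≈ 0.026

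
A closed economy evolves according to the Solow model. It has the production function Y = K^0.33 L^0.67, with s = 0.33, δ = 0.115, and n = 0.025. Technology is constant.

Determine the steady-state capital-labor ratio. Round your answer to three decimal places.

k* ≈ 3.596

At the steady state, Δk = 0, so s·k^α = (n + δ)·k.
Dividing both sides by k: k^(1−α) = s / (n + δ).
k^0.67 = 0.33 / (0.025 + 0.115) = 0.33 / 0.140 = 2.3571
k* = 2.3571^(1/0.67) ≈ 3.5957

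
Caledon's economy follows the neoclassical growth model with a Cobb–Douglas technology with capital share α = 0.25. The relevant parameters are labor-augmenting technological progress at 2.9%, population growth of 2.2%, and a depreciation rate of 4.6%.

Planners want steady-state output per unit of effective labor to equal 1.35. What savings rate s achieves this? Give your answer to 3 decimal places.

s ≈ 0.239

At the steady state, Δk = 0, so s·k^α = (n + g + δ)·k.
Since y* = [s/(n + g + δ)]^(α/(1−α)), we have s/(n + g + δ) = (y*)^((1−α)/α) = 1.35^3 = 2.4604.
Therefore s = 2.4604 × (n + g + δ) = 2.4604 × 0.097 = 0.2387.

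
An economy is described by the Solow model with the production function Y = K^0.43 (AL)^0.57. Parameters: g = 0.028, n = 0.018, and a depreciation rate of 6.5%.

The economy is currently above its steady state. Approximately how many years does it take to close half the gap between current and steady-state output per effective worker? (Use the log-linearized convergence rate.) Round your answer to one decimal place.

about 11.0 years

Near the steady state the convergence rate is λ = (1 − α)(n + g + δ).
λ = (1 − 0.43) × 0.111 = 0.57 × 0.111 = 0.06327
Half-life = ln 2 / λ = 0.6931 / 0.06327 ≈ 10.95 years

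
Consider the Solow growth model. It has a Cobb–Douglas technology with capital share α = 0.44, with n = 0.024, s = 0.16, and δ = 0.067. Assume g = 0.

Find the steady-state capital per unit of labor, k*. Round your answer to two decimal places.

k* ≈ 2.74

At the steady state, Δk = 0, so s·k^α = (n + δ)·k.
Rearranging, k^(1−α) = s / (n + δ).
k^0.56 = 0.16 / (0.024 + 0.067) = 0.16 / 0.091 = 1.7582
k* = 1.7582^(1/0.56) ≈ 2.7392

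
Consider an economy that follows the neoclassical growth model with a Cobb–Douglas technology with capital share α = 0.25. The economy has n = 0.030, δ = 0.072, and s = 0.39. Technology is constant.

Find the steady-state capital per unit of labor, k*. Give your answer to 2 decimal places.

In steady state, investment equals break-even investment: s·k^α = (n + δ)·k.
Rearranging, k^(1−α) = s / (n + δ).
k^0.75 = 0.39 / (0.030 + 0.072) = 0.39 / 0.102 = 3.8235
k* = 3.8235^(1/0.75) ≈ 5.9788

k* = 5.98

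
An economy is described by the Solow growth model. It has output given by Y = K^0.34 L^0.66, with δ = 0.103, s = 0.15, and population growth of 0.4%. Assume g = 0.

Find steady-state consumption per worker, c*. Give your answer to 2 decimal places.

Steady state requires s·f(k) = (n + δ)·k, i.e. s·k^α = (n + δ)·k.
Rearranging, k^(1−α) = s / (n + δ).
k^0.66 = 0.15 / (0.004 + 0.103) = 0.15 / 0.107 = 1.4019
k* = 1.4019^(1/0.66) ≈ 1.6684
y* = (k*)^α = 1.6684^0.34 ≈ 1.1901
c* = (1 − s)·y* = (1 − 0.15) × 1.1901 ≈ 1.0116

c* = 1.01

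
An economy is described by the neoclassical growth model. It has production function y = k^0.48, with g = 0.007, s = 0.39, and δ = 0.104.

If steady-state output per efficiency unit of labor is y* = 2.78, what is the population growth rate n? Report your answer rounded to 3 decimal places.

In steady state, investment equals break-even investment: s·k^α = (n + g + δ)·k.
Since y* = [s/(n + g + δ)]^(α/(1−α)), we have s/(n + g + δ) = (y*)^((1−α)/α) = 2.78^1.0833 = 3.0271.
Therefore n + g + δ = s / 3.0271 = 0.39 / 3.0271 = 0.1288, so n = 0.1288 − 0.111 = 0.0178.

n ≈ 0.018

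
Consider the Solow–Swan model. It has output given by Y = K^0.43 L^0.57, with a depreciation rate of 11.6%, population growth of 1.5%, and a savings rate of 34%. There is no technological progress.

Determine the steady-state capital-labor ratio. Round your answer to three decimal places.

Steady state requires s·f(k) = (n + δ)·k, i.e. s·k^α = (n + δ)·k.
Rearranging, k^(1−α) = s / (n + δ).
k^0.57 = 0.34 / (0.015 + 0.116) = 0.34 / 0.131 = 2.5954
k* = 2.5954^(1/0.57) ≈ 5.3293

k* ≈ 5.329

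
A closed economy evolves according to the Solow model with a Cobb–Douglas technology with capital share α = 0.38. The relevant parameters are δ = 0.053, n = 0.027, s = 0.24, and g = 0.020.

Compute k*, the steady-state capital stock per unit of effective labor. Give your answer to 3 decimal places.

In steady state, investment equals break-even investment: s·k^α = (n + g + δ)·k.
Rearranging, k^(1−α) = s / (n + g + δ).
k^0.62 = 0.24 / (0.027 + 0.020 + 0.053) = 0.24 / 0.100 = 2.4000
k* = 2.4000^(1/0.62) ≈ 4.1043

k* ≈ 4.104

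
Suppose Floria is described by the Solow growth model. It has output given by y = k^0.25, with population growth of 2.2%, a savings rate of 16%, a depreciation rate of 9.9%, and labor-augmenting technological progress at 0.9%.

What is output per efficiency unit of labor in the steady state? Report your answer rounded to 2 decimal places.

At the steady state, Δk = 0, so s·k^α = (n + g + δ)·k.
Dividing both sides by k: k^(1−α) = s / (n + g + δ).
k^0.75 = 0.16 / (0.022 + 0.009 + 0.099) = 0.16 / 0.130 = 1.2308
k* = 1.2308^(1/0.75) ≈ 1.3190
y* = (k*)^α = 1.3190^0.25 ≈ 1.0717

y* = 1.07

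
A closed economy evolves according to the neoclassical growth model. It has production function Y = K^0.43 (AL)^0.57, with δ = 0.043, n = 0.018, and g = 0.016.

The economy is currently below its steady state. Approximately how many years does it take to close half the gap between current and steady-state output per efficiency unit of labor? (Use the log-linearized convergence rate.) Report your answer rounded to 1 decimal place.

t_½ ≈ 15.8 years

Near the steady state the convergence rate is λ = (1 − α)(n + g + δ).
λ = (1 − 0.43) × 0.077 = 0.57 × 0.077 = 0.04389
Half-life = ln 2 / λ = 0.6931 / 0.04389 ≈ 15.79 years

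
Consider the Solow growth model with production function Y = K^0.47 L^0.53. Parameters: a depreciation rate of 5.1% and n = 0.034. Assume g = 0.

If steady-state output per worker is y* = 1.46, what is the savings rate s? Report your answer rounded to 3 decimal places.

In steady state, investment equals break-even investment: s·k^α = (n + δ)·k.
Since y* = [s/(n + δ)]^(α/(1−α)), we have s/(n + δ) = (y*)^((1−α)/α) = 1.46^1.1277 = 1.5323.
Therefore s = 1.5323 × (n + δ) = 1.5323 × 0.085 = 0.1302.

s ≈ 0.130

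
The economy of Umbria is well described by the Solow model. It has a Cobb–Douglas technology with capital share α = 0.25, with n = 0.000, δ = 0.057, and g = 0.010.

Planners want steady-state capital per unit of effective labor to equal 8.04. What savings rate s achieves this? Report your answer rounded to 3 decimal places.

s ≈ 0.320

At the steady state, Δk = 0, so s·k^α = (n + g + δ)·k.
So s / (n + g + δ) = (k*)^(1−α) = 8.04^0.75 = 4.7747.
Therefore s = 4.7747 × (n + g + δ) = 4.7747 × 0.067 = 0.3199.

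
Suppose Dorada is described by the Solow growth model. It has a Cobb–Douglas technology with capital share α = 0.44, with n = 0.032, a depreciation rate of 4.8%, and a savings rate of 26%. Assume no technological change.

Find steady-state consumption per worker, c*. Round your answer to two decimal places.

c* = 1.87

Steady state requires s·f(k) = (n + δ)·k, i.e. s·k^α = (n + δ)·k.
Rearranging, k^(1−α) = s / (n + δ).
k^0.56 = 0.26 / (0.032 + 0.048) = 0.26 / 0.080 = 3.2500
k* = 3.2500^(1/0.56) ≈ 8.2050
y* = (k*)^α = 8.2050^0.44 ≈ 2.5246
c* = (1 − s)·y* = (1 − 0.26) × 2.5246 ≈ 1.8682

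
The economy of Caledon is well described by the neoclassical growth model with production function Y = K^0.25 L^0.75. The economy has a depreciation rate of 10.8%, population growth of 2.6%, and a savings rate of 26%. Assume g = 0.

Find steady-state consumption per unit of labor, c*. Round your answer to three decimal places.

c* ≈ 0.923

Steady state requires s·f(k) = (n + δ)·k, i.e. s·k^α = (n + δ)·k.
Rearranging, k^(1−α) = s / (n + δ).
k^0.75 = 0.26 / (0.026 + 0.108) = 0.26 / 0.134 = 1.9403
k* = 1.9403^(1/0.75) ≈ 2.4201
y* = (k*)^α = 2.4201^0.25 ≈ 1.2473
c* = (1 − s)·y* = (1 − 0.26) × 1.2473 ≈ 0.9230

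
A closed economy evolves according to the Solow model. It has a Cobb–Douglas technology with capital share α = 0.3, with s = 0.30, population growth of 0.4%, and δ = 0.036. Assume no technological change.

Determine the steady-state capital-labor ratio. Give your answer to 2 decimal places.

In steady state, investment equals break-even investment: s·k^α = (n + δ)·k.
Dividing both sides by k: k^(1−α) = s / (n + δ).
k^0.7 = 0.30 / (0.004 + 0.036) = 0.30 / 0.040 = 7.5000
k* = 7.5000^(1/0.7) ≈ 17.7864

k* ≈ 17.79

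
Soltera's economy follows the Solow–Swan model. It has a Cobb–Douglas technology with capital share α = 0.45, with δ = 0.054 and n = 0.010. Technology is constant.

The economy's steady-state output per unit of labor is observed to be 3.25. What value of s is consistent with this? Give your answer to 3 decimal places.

In steady state, investment equals break-even investment: s·k^α = (n + δ)·k.
Since y* = [s/(n + δ)]^(α/(1−α)), we have s/(n + δ) = (y*)^((1−α)/α) = 3.25^1.2222 = 4.2230.
Therefore s = 4.2230 × (n + δ) = 4.2230 × 0.064 = 0.2703.

s ≈ 0.270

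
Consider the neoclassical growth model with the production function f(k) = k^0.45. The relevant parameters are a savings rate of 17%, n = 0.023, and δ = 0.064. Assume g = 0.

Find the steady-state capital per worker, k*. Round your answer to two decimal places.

k* ≈ 3.38

At the steady state, Δk = 0, so s·k^α = (n + δ)·k.
Rearranging, k^(1−α) = s / (n + δ).
k^0.55 = 0.17 / (0.023 + 0.064) = 0.17 / 0.087 = 1.9540
k* = 1.9540^(1/0.55) ≈ 3.3803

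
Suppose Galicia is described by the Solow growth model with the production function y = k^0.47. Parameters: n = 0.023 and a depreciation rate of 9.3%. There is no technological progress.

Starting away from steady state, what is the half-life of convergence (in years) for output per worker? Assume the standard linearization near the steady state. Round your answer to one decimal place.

Near the steady state the convergence rate is λ = (1 − α)(n + δ).
λ = (1 − 0.47) × 0.116 = 0.53 × 0.116 = 0.06148
Half-life = ln 2 / λ = 0.6931 / 0.06148 ≈ 11.27 years

about 11.3 years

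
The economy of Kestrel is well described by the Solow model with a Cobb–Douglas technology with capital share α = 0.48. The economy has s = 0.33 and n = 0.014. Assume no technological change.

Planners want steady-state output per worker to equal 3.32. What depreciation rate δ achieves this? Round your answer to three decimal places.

In steady state, investment equals break-even investment: s·k^α = (n + δ)·k.
Since y* = [s/(n + δ)]^(α/(1−α)), we have s/(n + δ) = (y*)^((1−α)/α) = 3.32^1.0833 = 3.6690.
Therefore n + δ = s / 3.6690 = 0.33 / 3.6690 = 0.0899, so δ = 0.0899 − 0.014 = 0.0759.

δ ≈ 0.076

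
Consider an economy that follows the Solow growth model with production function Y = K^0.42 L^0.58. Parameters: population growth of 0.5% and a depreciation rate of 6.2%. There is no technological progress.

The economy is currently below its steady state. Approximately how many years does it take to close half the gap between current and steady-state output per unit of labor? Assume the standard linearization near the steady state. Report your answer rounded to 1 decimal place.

Near the steady state the convergence rate is λ = (1 − α)(n + δ).
λ = (1 − 0.42) × 0.067 = 0.58 × 0.067 = 0.03886
Half-life = ln 2 / λ = 0.6931 / 0.03886 ≈ 17.84 years

about 17.8 years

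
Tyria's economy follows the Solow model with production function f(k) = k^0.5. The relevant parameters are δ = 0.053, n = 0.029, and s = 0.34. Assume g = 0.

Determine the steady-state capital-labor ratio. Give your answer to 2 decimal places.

In steady state, investment equals break-even investment: s·k^α = (n + δ)·k.
Rearranging, k^(1−α) = s / (n + δ).
k^0.5 = 0.34 / (0.029 + 0.053) = 0.34 / 0.082 = 4.1463
k* = 4.1463^(1/0.5) ≈ 17.1918

k* = 17.19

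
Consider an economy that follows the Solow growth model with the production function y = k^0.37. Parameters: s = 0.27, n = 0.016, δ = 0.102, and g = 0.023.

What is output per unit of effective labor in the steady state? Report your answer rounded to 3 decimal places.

y* ≈ 1.465

At the steady state, Δk = 0, so s·k^α = (n + g + δ)·k.
Dividing both sides by k: k^(1−α) = s / (n + g + δ).
k^0.63 = 0.27 / (0.016 + 0.023 + 0.102) = 0.27 / 0.141 = 1.9149
k* = 1.9149^(1/0.63) ≈ 2.8045
y* = (k*)^α = 2.8045^0.37 ≈ 1.4646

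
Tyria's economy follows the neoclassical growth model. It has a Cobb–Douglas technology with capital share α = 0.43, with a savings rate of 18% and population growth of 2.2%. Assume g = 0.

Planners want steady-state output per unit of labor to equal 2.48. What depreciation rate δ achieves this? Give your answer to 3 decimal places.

Steady state requires s·f(k) = (n + δ)·k, i.e. s·k^α = (n + δ)·k.
Since y* = [s/(n + δ)]^(α/(1−α)), we have s/(n + δ) = (y*)^((1−α)/α) = 2.48^1.3256 = 3.3334.
Therefore n + δ = s / 3.3334 = 0.18 / 3.3334 = 0.0540, so δ = 0.0540 − 0.022 = 0.0320.

δ ≈ 0.032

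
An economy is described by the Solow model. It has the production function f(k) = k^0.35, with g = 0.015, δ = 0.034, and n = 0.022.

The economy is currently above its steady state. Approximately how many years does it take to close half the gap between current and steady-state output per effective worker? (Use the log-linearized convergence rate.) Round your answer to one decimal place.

Near the steady state the convergence rate is λ = (1 − α)(n + g + δ).
λ = (1 − 0.35) × 0.071 = 0.65 × 0.071 = 0.04615
Half-life = ln 2 / λ = 0.6931 / 0.04615 ≈ 15.02 years

half-life ≈ 15.0 years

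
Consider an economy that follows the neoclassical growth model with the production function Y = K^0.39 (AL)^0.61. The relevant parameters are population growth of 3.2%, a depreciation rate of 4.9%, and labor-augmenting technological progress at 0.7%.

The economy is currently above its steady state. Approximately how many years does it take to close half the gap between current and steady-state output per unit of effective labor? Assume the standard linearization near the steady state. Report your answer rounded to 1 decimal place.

t_½ ≈ 12.9 years

Near the steady state the convergence rate is λ = (1 − α)(n + g + δ).
λ = (1 − 0.39) × 0.088 = 0.61 × 0.088 = 0.05368
Half-life = ln 2 / λ = 0.6931 / 0.05368 ≈ 12.91 years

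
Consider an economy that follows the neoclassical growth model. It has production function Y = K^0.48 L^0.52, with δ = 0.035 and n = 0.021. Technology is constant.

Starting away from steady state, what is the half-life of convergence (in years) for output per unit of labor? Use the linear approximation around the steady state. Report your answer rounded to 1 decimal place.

Near the steady state the convergence rate is λ = (1 − α)(n + δ).
λ = (1 − 0.48) × 0.056 = 0.52 × 0.056 = 0.02912
Half-life = ln 2 / λ = 0.6931 / 0.02912 ≈ 23.80 years

about 23.8 years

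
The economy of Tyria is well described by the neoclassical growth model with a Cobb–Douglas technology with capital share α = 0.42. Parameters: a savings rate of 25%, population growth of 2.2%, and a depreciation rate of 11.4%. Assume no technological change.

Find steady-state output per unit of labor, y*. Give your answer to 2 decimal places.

y* ≈ 1.55

In steady state, investment equals break-even investment: s·k^α = (n + δ)·k.
Dividing both sides by k: k^(1−α) = s / (n + δ).
k^0.58 = 0.25 / (0.022 + 0.114) = 0.25 / 0.136 = 1.8382
k* = 1.8382^(1/0.58) ≈ 2.8566
y* = (k*)^α = 2.8566^0.42 ≈ 1.5540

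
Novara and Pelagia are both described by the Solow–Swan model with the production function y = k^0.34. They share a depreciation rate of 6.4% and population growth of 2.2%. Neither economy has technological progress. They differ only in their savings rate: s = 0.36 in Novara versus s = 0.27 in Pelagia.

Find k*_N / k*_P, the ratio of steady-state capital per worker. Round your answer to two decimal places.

ratio ≈ 1.55

Steady-state k* = [s/(n + δ)]^(1/(1−α)), so the ratio is [ (s_N/(n + δ)_N) / (s_P/(n + δ)_P) ]^1.5152.
s_N/(n + δ)_N = 0.36/0.086 = 4.1860; s_P/(n + δ)_P = 0.27/0.086 = 3.1395.
Ratio = (4.1860/3.1395)^1.5152 = 1.3333^1.5152 ≈ 1.5463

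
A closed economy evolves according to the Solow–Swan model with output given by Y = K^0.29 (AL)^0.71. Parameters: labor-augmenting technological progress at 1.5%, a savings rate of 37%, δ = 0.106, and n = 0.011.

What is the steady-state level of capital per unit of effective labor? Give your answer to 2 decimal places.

Steady state requires s·f(k) = (n + g + δ)·k, i.e. s·k^α = (n + g + δ)·k.
Rearranging, k^(1−α) = s / (n + g + δ).
k^0.71 = 0.37 / (0.011 + 0.015 + 0.106) = 0.37 / 0.132 = 2.8030
k* = 2.8030^(1/0.71) ≈ 4.2703

k* = 4.27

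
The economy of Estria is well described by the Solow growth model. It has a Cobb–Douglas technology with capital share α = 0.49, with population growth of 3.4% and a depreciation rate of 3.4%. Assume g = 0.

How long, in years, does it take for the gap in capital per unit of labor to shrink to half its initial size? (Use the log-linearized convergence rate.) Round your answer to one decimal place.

Near the steady state the convergence rate is λ = (1 − α)(n + δ).
λ = (1 − 0.49) × 0.068 = 0.51 × 0.068 = 0.03468
Half-life = ln 2 / λ = 0.6931 / 0.03468 ≈ 19.99 years

half-life ≈ 20.0 years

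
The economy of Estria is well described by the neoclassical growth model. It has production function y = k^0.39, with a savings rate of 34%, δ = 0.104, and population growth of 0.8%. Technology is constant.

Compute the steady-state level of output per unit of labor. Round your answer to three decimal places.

y* ≈ 2.034

At the steady state, Δk = 0, so s·k^α = (n + δ)·k.
Dividing both sides by k: k^(1−α) = s / (n + δ).
k^0.61 = 0.34 / (0.008 + 0.104) = 0.34 / 0.112 = 3.0357
k* = 3.0357^(1/0.61) ≈ 6.1743
y* = (k*)^α = 6.1743^0.39 ≈ 2.0339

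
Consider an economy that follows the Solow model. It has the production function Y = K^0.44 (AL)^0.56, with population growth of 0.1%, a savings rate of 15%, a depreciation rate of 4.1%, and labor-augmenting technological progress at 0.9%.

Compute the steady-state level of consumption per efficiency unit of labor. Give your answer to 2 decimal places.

c* = 1.98

In steady state, investment equals break-even investment: s·k^α = (n + g + δ)·k.
Rearranging, k^(1−α) = s / (n + g + δ).
k^0.56 = 0.15 / (0.001 + 0.009 + 0.041) = 0.15 / 0.051 = 2.9412
k* = 2.9412^(1/0.56) ≈ 6.8652
y* = (k*)^α = 6.8652^0.44 ≈ 2.3341
c* = (1 − s)·y* = (1 − 0.15) × 2.3341 ≈ 1.9840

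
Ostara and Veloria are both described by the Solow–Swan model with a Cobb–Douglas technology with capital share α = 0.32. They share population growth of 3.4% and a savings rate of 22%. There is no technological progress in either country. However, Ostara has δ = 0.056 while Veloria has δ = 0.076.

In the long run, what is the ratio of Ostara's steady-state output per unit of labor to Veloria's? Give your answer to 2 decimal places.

y*_O / y*_V ≈ 1.10

Steady-state y* = [s/(n + δ)]^(α/(1−α)), so the ratio is [ (s_O/(n + δ)_O) / (s_V/(n + δ)_V) ]^0.4706.
s_O/(n + δ)_O = 0.22/0.090 = 2.4444; s_V/(n + δ)_V = 0.22/0.110 = 2.0000.
Ratio = (2.4444/2.0000)^0.4706 = 1.2222^0.4706 ≈ 1.0990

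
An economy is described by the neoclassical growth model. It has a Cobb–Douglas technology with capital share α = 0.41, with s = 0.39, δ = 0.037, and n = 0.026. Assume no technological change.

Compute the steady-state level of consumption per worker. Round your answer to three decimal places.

c* = 2.165

Steady state requires s·f(k) = (n + δ)·k, i.e. s·k^α = (n + δ)·k.
Rearranging, k^(1−α) = s / (n + δ).
k^0.59 = 0.39 / (0.026 + 0.037) = 0.39 / 0.063 = 6.1905
k* = 6.1905^(1/0.59) ≈ 21.9739
y* = (k*)^α = 21.9739^0.41 ≈ 3.5496
c* = (1 − s)·y* = (1 − 0.39) × 3.5496 ≈ 2.1653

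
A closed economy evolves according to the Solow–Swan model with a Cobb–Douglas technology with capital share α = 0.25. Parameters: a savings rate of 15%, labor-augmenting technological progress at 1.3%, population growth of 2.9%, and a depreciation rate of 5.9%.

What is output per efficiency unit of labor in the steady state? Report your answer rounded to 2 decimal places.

Steady state requires s·f(k) = (n + g + δ)·k, i.e. s·k^α = (n + g + δ)·k.
Rearranging, k^(1−α) = s / (n + g + δ).
k^0.75 = 0.15 / (0.029 + 0.013 + 0.059) = 0.15 / 0.101 = 1.4851
k* = 1.4851^(1/0.75) ≈ 1.6944
y* = (k*)^α = 1.6944^0.25 ≈ 1.1409

y* = 1.14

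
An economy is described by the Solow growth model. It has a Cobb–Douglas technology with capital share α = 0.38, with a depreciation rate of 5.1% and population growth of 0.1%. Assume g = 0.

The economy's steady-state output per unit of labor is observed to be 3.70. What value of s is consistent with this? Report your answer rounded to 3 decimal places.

s ≈ 0.440

In steady state, investment equals break-even investment: s·k^α = (n + δ)·k.
Since y* = [s/(n + δ)]^(α/(1−α)), we have s/(n + δ) = (y*)^((1−α)/α) = 3.70^1.6316 = 8.4543.
Therefore s = 8.4543 × (n + δ) = 8.4543 × 0.052 = 0.4396.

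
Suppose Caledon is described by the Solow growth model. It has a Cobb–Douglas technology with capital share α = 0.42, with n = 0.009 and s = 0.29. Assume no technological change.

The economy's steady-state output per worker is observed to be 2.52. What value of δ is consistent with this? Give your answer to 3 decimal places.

In steady state, investment equals break-even investment: s·k^α = (n + δ)·k.
Since y* = [s/(n + δ)]^(α/(1−α)), we have s/(n + δ) = (y*)^((1−α)/α) = 2.52^1.381 = 3.5837.
Therefore n + δ = s / 3.5837 = 0.29 / 3.5837 = 0.0809, so δ = 0.0809 − 0.009 = 0.0719.

δ ≈ 0.072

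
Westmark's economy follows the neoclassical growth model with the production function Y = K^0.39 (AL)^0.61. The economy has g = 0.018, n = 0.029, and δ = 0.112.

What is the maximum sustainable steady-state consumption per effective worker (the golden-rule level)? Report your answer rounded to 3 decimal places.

At the golden rule, f'(k) = n + g + δ, so α·k^(α−1) = n + g + δ and k_gold = (α/(n + g + δ))^(1/(1−α)).
k_gold = (0.39/0.159)^(1/0.61) = 2.4528^1.6393 ≈ 4.3528
c_gold = f(k_gold) − (n + g + δ)·k_gold = 1.7747 − 0.159×4.3528 ≈ 1.0826

c_gold ≈ 1.083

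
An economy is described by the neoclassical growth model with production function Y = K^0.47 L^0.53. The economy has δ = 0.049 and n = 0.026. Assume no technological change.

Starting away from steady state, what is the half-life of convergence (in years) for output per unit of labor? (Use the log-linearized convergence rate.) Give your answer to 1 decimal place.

Near the steady state the convergence rate is λ = (1 − α)(n + δ).
λ = (1 − 0.47) × 0.075 = 0.53 × 0.075 = 0.03975
Half-life = ln 2 / λ = 0.6931 / 0.03975 ≈ 17.44 years

t_½ ≈ 17.4 years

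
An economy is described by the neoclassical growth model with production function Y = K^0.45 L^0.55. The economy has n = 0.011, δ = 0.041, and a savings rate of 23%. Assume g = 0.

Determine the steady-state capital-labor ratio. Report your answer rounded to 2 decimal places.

At the steady state, Δk = 0, so s·k^α = (n + δ)·k.
Dividing both sides by k: k^(1−α) = s / (n + δ).
k^0.55 = 0.23 / (0.011 + 0.041) = 0.23 / 0.052 = 4.4231
k* = 4.4231^(1/0.55) ≈ 14.9296

k* ≈ 14.93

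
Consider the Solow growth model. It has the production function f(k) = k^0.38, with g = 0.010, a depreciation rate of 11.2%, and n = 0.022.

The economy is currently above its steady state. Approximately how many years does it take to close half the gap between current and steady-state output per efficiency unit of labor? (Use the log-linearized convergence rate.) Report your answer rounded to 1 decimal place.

Near the steady state the convergence rate is λ = (1 − α)(n + g + δ).
λ = (1 − 0.38) × 0.144 = 0.62 × 0.144 = 0.08928
Half-life = ln 2 / λ = 0.6931 / 0.08928 ≈ 7.76 years

about 7.8 years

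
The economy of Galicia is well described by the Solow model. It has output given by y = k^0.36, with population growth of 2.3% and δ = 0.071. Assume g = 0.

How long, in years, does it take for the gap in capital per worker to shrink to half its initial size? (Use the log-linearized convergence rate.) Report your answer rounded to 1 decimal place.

about 11.5 years

Near the steady state the convergence rate is λ = (1 − α)(n + δ).
λ = (1 − 0.36) × 0.094 = 0.64 × 0.094 = 0.06016
Half-life = ln 2 / λ = 0.6931 / 0.06016 ≈ 11.52 years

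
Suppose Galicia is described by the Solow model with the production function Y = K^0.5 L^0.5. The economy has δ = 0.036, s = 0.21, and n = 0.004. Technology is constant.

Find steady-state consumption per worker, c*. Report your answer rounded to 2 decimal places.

Steady state requires s·f(k) = (n + δ)·k, i.e. s·k^α = (n + δ)·k.
Dividing both sides by k: k^(1−α) = s / (n + δ).
k^0.5 = 0.21 / (0.004 + 0.036) = 0.21 / 0.040 = 5.2500
k* = 5.2500^(1/0.5) ≈ 27.5625
y* = (k*)^α = 27.5625^0.5 ≈ 5.2500
c* = (1 − s)·y* = (1 − 0.21) × 5.2500 ≈ 4.1475

c* ≈ 4.15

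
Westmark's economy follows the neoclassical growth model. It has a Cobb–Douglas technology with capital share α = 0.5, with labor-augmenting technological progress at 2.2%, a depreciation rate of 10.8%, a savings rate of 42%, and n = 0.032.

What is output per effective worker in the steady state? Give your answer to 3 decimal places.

At the steady state, Δk = 0, so s·k^α = (n + g + δ)·k.
Rearranging, k^(1−α) = s / (n + g + δ).
k^0.5 = 0.42 / (0.032 + 0.022 + 0.108) = 0.42 / 0.162 = 2.5926
k* = 2.5926^(1/0.5) ≈ 6.7216
y* = (k*)^α = 6.7216^0.5 ≈ 2.5926

y* ≈ 2.593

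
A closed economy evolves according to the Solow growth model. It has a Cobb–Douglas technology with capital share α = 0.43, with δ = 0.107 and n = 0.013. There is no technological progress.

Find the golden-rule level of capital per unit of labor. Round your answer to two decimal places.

k_gold ≈ 9.38

The golden rule sets f'(k) = n + δ, i.e. α·k^(α−1) = n + δ.
So k^(1−α) = α / (n + δ) = 0.43 / 0.120 = 3.5833.
k_gold = 3.5833^(1/0.57) ≈ 9.3848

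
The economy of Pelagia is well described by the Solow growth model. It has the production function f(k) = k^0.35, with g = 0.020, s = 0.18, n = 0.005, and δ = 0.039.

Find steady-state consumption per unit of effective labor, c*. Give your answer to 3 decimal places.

c* = 1.431

At the steady state, Δk = 0, so s·k^α = (n + g + δ)·k.
Rearranging, k^(1−α) = s / (n + g + δ).
k^0.65 = 0.18 / (0.005 + 0.020 + 0.039) = 0.18 / 0.064 = 2.8125
k* = 2.8125^(1/0.65) ≈ 4.9081
y* = (k*)^α = 4.9081^0.35 ≈ 1.7451
c* = (1 − s)·y* = (1 − 0.18) × 1.7451 ≈ 1.4310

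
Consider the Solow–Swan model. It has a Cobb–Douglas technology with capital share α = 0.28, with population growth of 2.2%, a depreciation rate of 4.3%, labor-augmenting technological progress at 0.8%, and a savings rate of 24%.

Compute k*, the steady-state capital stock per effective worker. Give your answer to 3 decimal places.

k* = 5.223

Steady state requires s·f(k) = (n + g + δ)·k, i.e. s·k^α = (n + g + δ)·k.
Dividing both sides by k: k^(1−α) = s / (n + g + δ).
k^0.72 = 0.24 / (0.022 + 0.008 + 0.043) = 0.24 / 0.073 = 3.2877
k* = 3.2877^(1/0.72) ≈ 5.2228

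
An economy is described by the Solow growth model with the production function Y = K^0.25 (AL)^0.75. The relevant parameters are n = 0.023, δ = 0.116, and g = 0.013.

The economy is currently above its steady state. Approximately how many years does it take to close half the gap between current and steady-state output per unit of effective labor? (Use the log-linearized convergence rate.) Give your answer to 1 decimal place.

Near the steady state the convergence rate is λ = (1 − α)(n + g + δ).
λ = (1 − 0.25) × 0.152 = 0.75 × 0.152 = 0.1140
Half-life = ln 2 / λ = 0.6931 / 0.1140 ≈ 6.08 years

t_½ ≈ 6.1 years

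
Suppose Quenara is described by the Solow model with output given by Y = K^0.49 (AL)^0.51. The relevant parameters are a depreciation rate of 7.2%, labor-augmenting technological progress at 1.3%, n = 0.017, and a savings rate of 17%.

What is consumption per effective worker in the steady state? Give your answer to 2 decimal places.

Steady state requires s·f(k) = (n + g + δ)·k, i.e. s·k^α = (n + g + δ)·k.
Dividing both sides by k: k^(1−α) = s / (n + g + δ).
k^0.51 = 0.17 / (0.017 + 0.013 + 0.072) = 0.17 / 0.102 = 1.6667
k* = 1.6667^(1/0.51) ≈ 2.7228
y* = (k*)^α = 2.7228^0.49 ≈ 1.6336
c* = (1 − s)·y* = (1 − 0.17) × 1.6336 ≈ 1.3559

c* = 1.36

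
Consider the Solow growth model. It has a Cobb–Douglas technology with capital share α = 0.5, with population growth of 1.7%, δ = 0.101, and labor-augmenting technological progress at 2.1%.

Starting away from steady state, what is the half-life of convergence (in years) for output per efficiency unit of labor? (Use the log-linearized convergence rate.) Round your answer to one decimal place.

about 10.0 years

Near the steady state the convergence rate is λ = (1 − α)(n + g + δ).
λ = (1 − 0.5) × 0.139 = 0.5 × 0.139 = 0.0695
Half-life = ln 2 / λ = 0.6931 / 0.0695 ≈ 9.97 years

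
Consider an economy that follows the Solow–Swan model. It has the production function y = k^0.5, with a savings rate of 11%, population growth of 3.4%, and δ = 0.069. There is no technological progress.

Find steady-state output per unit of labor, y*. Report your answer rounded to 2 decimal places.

At the steady state, Δk = 0, so s·k^α = (n + δ)·k.
Dividing both sides by k: k^(1−α) = s / (n + δ).
k^0.5 = 0.11 / (0.034 + 0.069) = 0.11 / 0.103 = 1.0680
k* = 1.0680^(1/0.5) ≈ 1.1406
y* = (k*)^α = 1.1406^0.5 ≈ 1.0680

y* ≈ 1.07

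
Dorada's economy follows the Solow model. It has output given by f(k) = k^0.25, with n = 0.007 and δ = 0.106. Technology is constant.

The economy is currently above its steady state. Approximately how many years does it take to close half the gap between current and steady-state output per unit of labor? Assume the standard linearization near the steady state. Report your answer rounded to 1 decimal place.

about 8.2 years

Near the steady state the convergence rate is λ = (1 − α)(n + δ).
λ = (1 − 0.25) × 0.113 = 0.75 × 0.113 = 0.08475
Half-life = ln 2 / λ = 0.6931 / 0.08475 ≈ 8.18 years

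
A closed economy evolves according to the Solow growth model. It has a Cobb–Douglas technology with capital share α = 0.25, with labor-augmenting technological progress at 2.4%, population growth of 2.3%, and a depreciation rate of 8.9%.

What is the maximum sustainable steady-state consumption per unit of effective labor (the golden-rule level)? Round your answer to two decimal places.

At the golden rule, f'(k) = n + g + δ, so α·k^(α−1) = n + g + δ and k_gold = (α/(n + g + δ))^(1/(1−α)).
k_gold = (0.25/0.136)^(1/0.75) = 1.8382^1.3333 ≈ 2.2517
c_gold = f(k_gold) − (n + g + δ)·k_gold = 1.2250 − 0.136×2.2517 ≈ 0.9188

c_gold ≈ 0.92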